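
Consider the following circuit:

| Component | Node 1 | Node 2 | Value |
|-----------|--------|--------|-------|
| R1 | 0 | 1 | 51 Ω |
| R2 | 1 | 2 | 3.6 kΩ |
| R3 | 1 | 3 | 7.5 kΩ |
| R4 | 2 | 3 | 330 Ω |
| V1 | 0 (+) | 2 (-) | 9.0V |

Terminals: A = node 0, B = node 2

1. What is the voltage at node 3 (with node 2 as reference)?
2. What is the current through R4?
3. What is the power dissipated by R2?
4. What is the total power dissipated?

Nodal analysis, taking node 2 as the 0 V reference.
Source V1 fixes V_0 = 9 V.
KCL at each unknown node (sum of currents leaving = 0; resistances in Ω):
  Node 1: (V_1 - 9)/51 + (V_1 - 0)/3600 + (V_1 - V_3)/7500 = 0
  Node 3: (V_3 - V_1)/7500 + (V_3 - 0)/330 = 0
Collecting terms (coefficients in siemens):
  0.02002·V_1 - 0.0001333·V_3 = 0.1765
  0.003164·V_3 - 0.0001333·V_1 = 0
Determinant D = (0.02002)(0.003164) - (-0.0001333)(-0.0001333) = 0.00006331
V_1 = [(0.1765)(0.003164) - (-0.0001333)(0)]/D = 8.818 V
V_3 = [(0.02002)(0) - (0.1765)(-0.0001333)]/D = 0.3716 V
Part 1:
  Read off the nodal solution: V_3 = 0.3716 V
Part 2:
  I_R4 = (V_2 - V_3)/R4 = (0 - 0.3716)/330 = -0.001126 A
  Magnitude: I_R4 = 0.001126 A
Part 3:
  I_R2 = (V_1 - V_2)/R2 = (8.818 - 0)/3600 = 0.002449 A
  P_R2 = I_R2² × R2 = (0.002449)² × 3600 = 0.0216 W
Part 4:
  Power in each resistor, P = (ΔV)²/R:
    P_R1 = (9 - 8.818)²/51 = 0.000652 W
    P_R2 = (8.818 - 0)²/3600 = 0.0216 W
    P_R3 = (8.818 - 0.3716)²/7500 = 0.009511 W
    P_R4 = (0 - 0.3716)²/330 = 0.0004185 W
  P_total = P_R1 + P_R2 + P_R3 + P_R4 = 0.03218 W

Final answers:
1. V_3 = 0.3716 V
2. I_R4 = 0.001126 A
3. P_R2 = 0.0216 W
4. P_total = 0.03218 W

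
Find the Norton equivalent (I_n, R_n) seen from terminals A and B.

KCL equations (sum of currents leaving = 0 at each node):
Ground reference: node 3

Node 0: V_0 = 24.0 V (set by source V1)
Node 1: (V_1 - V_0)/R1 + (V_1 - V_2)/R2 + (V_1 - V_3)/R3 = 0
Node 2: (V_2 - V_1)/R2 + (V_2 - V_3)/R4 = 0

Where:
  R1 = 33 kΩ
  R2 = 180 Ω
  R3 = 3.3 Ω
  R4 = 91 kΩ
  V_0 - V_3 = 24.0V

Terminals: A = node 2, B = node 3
Find the Thévenin equivalent first; then I_n = V_th/R_th and R_n = R_th.
Step 1 — V_th is the open-circuit voltage V_A - V_B (nothing connected across the terminals).
Nodal analysis, taking node 3 as the 0 V reference.
Source V1 fixes V_0 = 24 V.
KCL at each unknown node (sum of currents leaving = 0; resistances in Ω):
  Node 1: (V_1 - 24)/33000 + (V_1 - V_2)/180 + (V_1 - 0)/3.3 = 0
  Node 2: (V_2 - V_1)/180 + (V_2 - 0)/91000 = 0
Collecting terms (coefficients in siemens):
  0.3086·V_1 - 0.005556·V_2 = 0.0007273
  0.005567·V_2 - 0.005556·V_1 = 0
Determinant D = (0.3086)(0.005567) - (-0.005556)(-0.005556) = 0.001687
V_1 = [(0.0007273)(0.005567) - (-0.005556)(0)]/D = 0.0024 V
V_2 = [(0.3086)(0) - (0.0007273)(-0.005556)]/D = 0.002395 V
V_th = V_2 - V_3 = 0.002395 - 0 = 0.002395 V
Step 2 — R_th: zero the source — replace V1 by a short circuit (node 3 merges into node 0) — and find the resistance seen between A (node 2) and B (node 0).
Reduce the network between node 2 (A) and node 0 (B) by series/parallel combination:
  Rp1 = R1 ‖ R3 (parallel, both between nodes 0 and 1) = 1/(1/33000 + 1/3.3) = 3.3 Ω
  Rs1 = R2 + Rp1 (series, joined only at node 1) = 180 + 3.3 = 183.3 Ω
  Rp2 = R4 ‖ Rs1 (parallel, both between nodes 0 and 2) = 1/(1/91000 + 1/183.3) = 182.9 Ω
R_th = 182.9 Ω
I_n = V_th/R_th = 0.002395/182.9 = 0.00001309 A, and R_n = R_th = 182.9 Ω

Final answer: I_n = 1.309e-05 A, R_n = 182.9 Ω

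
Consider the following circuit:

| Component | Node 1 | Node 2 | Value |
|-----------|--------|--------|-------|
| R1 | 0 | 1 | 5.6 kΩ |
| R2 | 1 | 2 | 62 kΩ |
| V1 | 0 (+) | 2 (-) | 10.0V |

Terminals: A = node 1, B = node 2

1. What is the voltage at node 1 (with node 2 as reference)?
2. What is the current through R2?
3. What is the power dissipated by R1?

Nodal analysis, taking node 2 as the 0 V reference.
Source V1 fixes V_0 = 10 V.
KCL at each unknown node (sum of currents leaving = 0; resistances in Ω):
  Node 1: (V_1 - 10)/5600 + (V_1 - 0)/62000 = 0
Collecting terms: 0.0001947 × V_1 = 0.001786  =>  V_1 = 9.172 V
Part 1:
  Read off the nodal solution: V_1 = 9.172 V
Part 2:
  I_R2 = (V_1 - V_2)/R2 = (9.172 - 0)/62000 = 0.0001479 A
  Magnitude: I_R2 = 0.0001479 A
Part 3:
  I_R1 = (V_0 - V_1)/R1 = (10 - 9.172)/5600 = 0.0001479 A
  P_R1 = I_R1² × R1 = (0.0001479)² × 5600 = 0.0001225 W

Final answers:
1. V_1 = 9.172 V
2. I_R2 = 0.0001479 A
3. P_R1 = 0.0001225 W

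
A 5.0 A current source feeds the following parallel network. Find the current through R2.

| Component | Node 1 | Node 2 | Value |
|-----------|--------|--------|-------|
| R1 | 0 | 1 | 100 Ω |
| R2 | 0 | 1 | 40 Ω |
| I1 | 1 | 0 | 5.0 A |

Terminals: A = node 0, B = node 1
All resistors sit directly between nodes 0 and 1, so they are in parallel and share one voltage V; the full source current 5 A splits among them.
1/R_par = 1/100 + 1/40 = 0.035 S  =>  R_par = 28.57 Ω
V = I × R_par = 5 × 28.57 = 142.9 V
I_R2 = V/R2 = 142.9/40 = 3.571 A

Final answer: 3.571 A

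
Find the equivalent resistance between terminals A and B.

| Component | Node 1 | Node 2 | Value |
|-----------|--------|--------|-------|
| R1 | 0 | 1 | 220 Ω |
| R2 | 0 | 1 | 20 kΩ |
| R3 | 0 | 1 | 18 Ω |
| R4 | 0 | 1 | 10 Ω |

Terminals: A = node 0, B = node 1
Reduce the network between node 0 (A) and node 1 (B) by series/parallel combination:
  Rp1 = R1 ‖ R2 ‖ R3 ‖ R4 (parallel, all between nodes 0 and 1) = 1/(1/220 + 1/20000 + 1/18 + 1/10) = 6.244 Ω
R_eq = 6.244 Ω

Final answer: 6.244 Ω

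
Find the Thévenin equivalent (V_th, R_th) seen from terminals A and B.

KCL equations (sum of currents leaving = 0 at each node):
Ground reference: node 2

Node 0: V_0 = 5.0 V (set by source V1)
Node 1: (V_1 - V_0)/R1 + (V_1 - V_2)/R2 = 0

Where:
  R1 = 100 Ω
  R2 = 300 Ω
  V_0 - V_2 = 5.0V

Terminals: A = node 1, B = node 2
Step 1 — V_th is the open-circuit voltage V_A - V_B (nothing connected across the terminals).
Nodal analysis, taking node 2 as the 0 V reference.
Source V1 fixes V_0 = 5 V.
KCL at each unknown node (sum of currents leaving = 0; resistances in Ω):
  Node 1: (V_1 - 5)/100 + (V_1 - 0)/300 = 0
Collecting terms: 0.01333 × V_1 = 0.05  =>  V_1 = 3.75 V
V_th = V_1 - V_2 = 3.75 - 0 = 3.75 V
Step 2 — R_th: zero the source — replace V1 by a short circuit (node 2 merges into node 0) — and find the resistance seen between A (node 1) and B (node 0).
Reduce the network between node 1 (A) and node 0 (B) by series/parallel combination:
  Rp1 = R1 ‖ R2 (parallel, both between nodes 0 and 1) = 1/(1/100 + 1/300) = 75 Ω
R_th = 75 Ω

Final answer: V_th = 3.75 V, R_th = 75 Ω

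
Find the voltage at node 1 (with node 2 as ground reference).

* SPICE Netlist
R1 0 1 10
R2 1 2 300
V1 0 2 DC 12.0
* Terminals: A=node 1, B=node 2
Nodal analysis, taking node 2 as the 0 V reference.
Source V1 fixes V_0 = 12 V.
KCL at each unknown node (sum of currents leaving = 0; resistances in Ω):
  Node 1: (V_1 - 12)/10 + (V_1 - 0)/300 = 0
Collecting terms: 0.1033 × V_1 = 1.2  =>  V_1 = 11.61 V
The requested potential is V_1 = 11.61 V.

Final answer: V_1 = 11.61 V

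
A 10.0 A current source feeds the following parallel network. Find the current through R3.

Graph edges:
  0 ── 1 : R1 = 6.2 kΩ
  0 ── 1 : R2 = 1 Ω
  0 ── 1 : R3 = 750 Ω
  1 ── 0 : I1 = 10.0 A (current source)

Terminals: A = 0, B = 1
All resistors sit directly between nodes 0 and 1, so they are in parallel and share one voltage V; the full source current 10 A splits among them.
1/R_par = 1/6200 + 1/1 + 1/750 = 1.001 S  =>  R_par = 0.9985 Ω
V = I × R_par = 10 × 0.9985 = 9.985 V
I_R3 = V/R3 = 9.985/750 = 0.01331 A

Final answer: 0.01331 A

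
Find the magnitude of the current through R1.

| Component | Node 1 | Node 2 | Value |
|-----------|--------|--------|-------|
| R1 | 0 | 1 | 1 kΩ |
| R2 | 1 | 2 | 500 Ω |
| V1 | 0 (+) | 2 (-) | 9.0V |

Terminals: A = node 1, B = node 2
Nodal analysis, taking node 2 as the 0 V reference.
Source V1 fixes V_0 = 9 V.
KCL at each unknown node (sum of currents leaving = 0; resistances in Ω):
  Node 1: (V_1 - 9)/1000 + (V_1 - 0)/500 = 0
Collecting terms: 0.003 × V_1 = 0.009  =>  V_1 = 3 V
I_R1 = (V_0 - V_1)/R1 = (9 - 3)/1000 = 0.006 A
|I_R1| = 0.006 A

Final answer: |I_R1| = 0.006 A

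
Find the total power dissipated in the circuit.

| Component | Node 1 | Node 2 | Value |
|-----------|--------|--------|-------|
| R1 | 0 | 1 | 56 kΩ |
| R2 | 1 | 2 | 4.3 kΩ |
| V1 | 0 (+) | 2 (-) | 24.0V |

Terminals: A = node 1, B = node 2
Nodal analysis, taking node 2 as the 0 V reference.
Source V1 fixes V_0 = 24 V.
KCL at each unknown node (sum of currents leaving = 0; resistances in Ω):
  Node 1: (V_1 - 24)/56000 + (V_1 - 0)/4300 = 0
Collecting terms: 0.0002504 × V_1 = 0.0004286  =>  V_1 = 1.711 V
Power in each resistor, P = (ΔV)²/R:
  P_R1 = (24 - 1.711)²/56000 = 0.008871 W
  P_R2 = (1.711 - 0)²/4300 = 0.0006812 W
P_total = P_R1 + P_R2 = 0.009552 W

Final answer: 0.009552 W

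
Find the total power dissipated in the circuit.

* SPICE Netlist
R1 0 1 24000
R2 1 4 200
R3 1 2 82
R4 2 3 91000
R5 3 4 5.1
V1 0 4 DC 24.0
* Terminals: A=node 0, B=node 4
Nodal analysis, taking node 4 as the 0 V reference.
Source V1 fixes V_0 = 24 V.
KCL at each unknown node (sum of currents leaving = 0; resistances in Ω):
  Node 1: (V_1 - 24)/24000 + (V_1 - 0)/200 + (V_1 - V_2)/82 = 0
  Node 2: (V_2 - V_1)/82 + (V_2 - V_3)/91000 = 0
  Node 3: (V_3 - V_2)/91000 + (V_3 - 0)/5.1 = 0
Collecting terms (coefficients in siemens):
  0.01724·V_1 - 0.0122·V_2 = 0.001
  0.01221·V_2 - 0.0122·V_1 - 0.00001099·V_3 = 0
  0.1961·V_3 - 0.00001099·V_2 = 0
Solving these 3 simultaneous equations (Gaussian elimination) gives:
  V_1 = 0.1979 V, V_2 = 0.1977 V, V_3 = 0.00001108 V
Power in each resistor, P = (ΔV)²/R:
  P_R1 = (24 - 0.1979)²/24000 = 0.02361 W
  P_R2 = (0.1979 - 0)²/200 = 0.0001959 W
  P_R3 = (0.1979 - 0.1977)²/82 = 0.0000000003871 W
  P_R4 = (0.1977 - 0.00001108)²/91000 = 0.0000004296 W
  P_R5 = (0.00001108 - 0)²/5.1 = 0.00000000002408 W
P_total = P_R1 + P_R2 + P_R3 + P_R4 + P_R5 = 0.0238 W

Final answer: 0.0238 W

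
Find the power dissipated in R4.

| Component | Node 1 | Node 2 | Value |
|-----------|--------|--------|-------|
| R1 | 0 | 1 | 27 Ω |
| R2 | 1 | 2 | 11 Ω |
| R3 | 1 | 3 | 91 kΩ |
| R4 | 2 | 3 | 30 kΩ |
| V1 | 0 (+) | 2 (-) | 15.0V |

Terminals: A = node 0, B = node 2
Nodal analysis, taking node 2 as the 0 V reference.
Source V1 fixes V_0 = 15 V.
KCL at each unknown node (sum of currents leaving = 0; resistances in Ω):
  Node 1: (V_1 - 15)/27 + (V_1 - 0)/11 + (V_1 - V_3)/91000 = 0
  Node 3: (V_3 - V_1)/91000 + (V_3 - 0)/30000 = 0
Collecting terms (coefficients in siemens):
  0.128·V_1 - 0.00001099·V_3 = 0.5556
  0.00004432·V_3 - 0.00001099·V_1 = 0
Determinant D = (0.128)(0.00004432) - (-0.00001099)(-0.00001099) = 0.000005671
V_1 = [(0.5556)(0.00004432) - (-0.00001099)(0)]/D = 4.342 V
V_3 = [(0.128)(0) - (0.5556)(-0.00001099)]/D = 1.076 V
I_R4 = (V_2 - V_3)/R4 = (0 - 1.076)/30000 = -0.00003588 A
P_R4 = I_R4² × R4 = (-0.00003588)² × 30000 = 0.00003863 W

Final answer: 3.863e-05 W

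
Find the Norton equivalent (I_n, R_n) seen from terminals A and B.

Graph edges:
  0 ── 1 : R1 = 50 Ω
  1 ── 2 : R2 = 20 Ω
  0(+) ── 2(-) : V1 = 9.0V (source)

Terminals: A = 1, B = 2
Find the Thévenin equivalent first; then I_n = V_th/R_th and R_n = R_th.
Step 1 — V_th is the open-circuit voltage V_A - V_B (nothing connected across the terminals).
Nodal analysis, taking node 2 as the 0 V reference.
Source V1 fixes V_0 = 9 V.
KCL at each unknown node (sum of currents leaving = 0; resistances in Ω):
  Node 1: (V_1 - 9)/50 + (V_1 - 0)/20 = 0
Collecting terms: 0.07 × V_1 = 0.18  =>  V_1 = 2.571 V
V_th = V_1 - V_2 = 2.571 - 0 = 2.571 V
Step 2 — R_th: zero the source — replace V1 by a short circuit (node 2 merges into node 0) — and find the resistance seen between A (node 1) and B (node 0).
Reduce the network between node 1 (A) and node 0 (B) by series/parallel combination:
  Rp1 = R1 ‖ R2 (parallel, both between nodes 0 and 1) = 1/(1/50 + 1/20) = 14.29 Ω
R_th = 14.29 Ω
I_n = V_th/R_th = 2.571/14.29 = 0.18 A, and R_n = R_th = 14.29 Ω

Final answer: I_n = 0.18 A, R_n = 14.29 Ω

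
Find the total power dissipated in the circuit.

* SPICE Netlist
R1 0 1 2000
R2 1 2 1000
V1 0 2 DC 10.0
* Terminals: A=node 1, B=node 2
Nodal analysis, taking node 2 as the 0 V reference.
Source V1 fixes V_0 = 10 V.
KCL at each unknown node (sum of currents leaving = 0; resistances in Ω):
  Node 1: (V_1 - 10)/2000 + (V_1 - 0)/1000 = 0
Collecting terms: 0.0015 × V_1 = 0.005  =>  V_1 = 3.333 V
Power in each resistor, P = (ΔV)²/R:
  P_R1 = (10 - 3.333)²/2000 = 0.02222 W
  P_R2 = (3.333 - 0)²/1000 = 0.01111 W
P_total = P_R1 + P_R2 = 0.03333 W

Final answer: 0.03333 W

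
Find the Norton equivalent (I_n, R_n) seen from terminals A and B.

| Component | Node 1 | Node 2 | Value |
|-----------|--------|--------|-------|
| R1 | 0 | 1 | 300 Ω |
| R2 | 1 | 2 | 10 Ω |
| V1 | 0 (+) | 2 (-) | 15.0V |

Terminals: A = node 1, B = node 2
Find the Thévenin equivalent first; then I_n = V_th/R_th and R_n = R_th.
Step 1 — V_th is the open-circuit voltage V_A - V_B (nothing connected across the terminals).
Nodal analysis, taking node 2 as the 0 V reference.
Source V1 fixes V_0 = 15 V.
KCL at each unknown node (sum of currents leaving = 0; resistances in Ω):
  Node 1: (V_1 - 15)/300 + (V_1 - 0)/10 = 0
Collecting terms: 0.1033 × V_1 = 0.05  =>  V_1 = 0.4839 V
V_th = V_1 - V_2 = 0.4839 - 0 = 0.4839 V
Step 2 — R_th: zero the source — replace V1 by a short circuit (node 2 merges into node 0) — and find the resistance seen between A (node 1) and B (node 0).
Reduce the network between node 1 (A) and node 0 (B) by series/parallel combination:
  Rp1 = R1 ‖ R2 (parallel, both between nodes 0 and 1) = 1/(1/300 + 1/10) = 9.677 Ω
R_th = 9.677 Ω
I_n = V_th/R_th = 0.4839/9.677 = 0.05 A, and R_n = R_th = 9.677 Ω

Final answer: I_n = 0.05 A, R_n = 9.677 Ω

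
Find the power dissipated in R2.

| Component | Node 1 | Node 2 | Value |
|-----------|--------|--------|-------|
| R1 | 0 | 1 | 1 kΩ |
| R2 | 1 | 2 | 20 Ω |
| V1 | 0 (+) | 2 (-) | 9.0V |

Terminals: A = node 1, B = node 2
Nodal analysis, taking node 2 as the 0 V reference.
Source V1 fixes V_0 = 9 V.
KCL at each unknown node (sum of currents leaving = 0; resistances in Ω):
  Node 1: (V_1 - 9)/1000 + (V_1 - 0)/20 = 0
Collecting terms: 0.051 × V_1 = 0.009  =>  V_1 = 0.1765 V
I_R2 = (V_1 - V_2)/R2 = (0.1765 - 0)/20 = 0.008824 A
P_R2 = I_R2² × R2 = (0.008824)² × 20 = 0.001557 W

Final answer: 0.001557 W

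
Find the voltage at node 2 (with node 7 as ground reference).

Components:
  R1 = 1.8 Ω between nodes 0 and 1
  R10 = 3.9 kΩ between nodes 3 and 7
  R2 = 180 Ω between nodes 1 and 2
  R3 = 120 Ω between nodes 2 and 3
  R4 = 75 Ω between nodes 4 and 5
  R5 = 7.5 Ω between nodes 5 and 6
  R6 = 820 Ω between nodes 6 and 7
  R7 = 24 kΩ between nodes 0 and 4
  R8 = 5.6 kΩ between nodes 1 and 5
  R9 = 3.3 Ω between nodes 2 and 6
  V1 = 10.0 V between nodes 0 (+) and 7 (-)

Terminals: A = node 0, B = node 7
Nodal analysis, taking node 7 as the 0 V reference.
Source V1 fixes V_0 = 10 V.
KCL at each unknown node (sum of currents leaving = 0; resistances in Ω):
  Node 1: (V_1 - 10)/1.8 + (V_1 - V_2)/180 + (V_1 - V_5)/5600 = 0
  Node 2: (V_2 - V_1)/180 + (V_2 - V_3)/120 + (V_2 - V_6)/3.3 = 0
  Node 3: (V_3 - V_2)/120 + (V_3 - 0)/3900 = 0
  Node 4: (V_4 - V_5)/75 + (V_4 - 10)/24000 = 0
  Node 5: (V_5 - V_4)/75 + (V_5 - V_6)/7.5 + (V_5 - V_1)/5600 = 0
  Node 6: (V_6 - V_5)/7.5 + (V_6 - 0)/820 + (V_6 - V_2)/3.3 = 0
Collecting terms (coefficients in siemens):
  0.5613·V_1 - 0.005556·V_2 - 0.0001786·V_5 = 5.556
  0.3169·V_2 - 0.005556·V_1 - 0.008333·V_3 - 0.303·V_6 = 0
  0.00859·V_3 - 0.008333·V_2 = 0
  0.01338·V_4 - 0.01333·V_5 = 0.0004167
  0.1468·V_5 - 0.0001786·V_1 - 0.01333·V_4 - 0.1333·V_6 = 0
  0.4376·V_6 - 0.303·V_2 - 0.1333·V_5 = 0
Solving these 6 simultaneous equations (Gaussian elimination) gives:
  V_1 = 9.979 V, V_2 = 7.963 V, V_3 = 7.725 V, V_4 = 7.942 V
  V_5 = 7.936 V, V_6 = 7.932 V
The requested potential is V_2 = 7.963 V.

Final answer: V_2 = 7.963 V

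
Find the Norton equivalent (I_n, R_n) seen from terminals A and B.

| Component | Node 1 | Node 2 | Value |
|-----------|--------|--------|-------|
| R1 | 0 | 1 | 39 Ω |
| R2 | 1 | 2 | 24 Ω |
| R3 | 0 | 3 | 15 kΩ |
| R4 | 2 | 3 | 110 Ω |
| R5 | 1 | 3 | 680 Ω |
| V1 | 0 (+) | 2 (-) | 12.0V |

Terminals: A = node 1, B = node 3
Find the Thévenin equivalent first; then I_n = V_th/R_th and R_n = R_th.
Step 1 — V_th is the open-circuit voltage V_A - V_B (nothing connected across the terminals).
Nodal analysis, taking node 2 as the 0 V reference.
Source V1 fixes V_0 = 12 V.
KCL at each unknown node (sum of currents leaving = 0; resistances in Ω):
  Node 1: (V_1 - 12)/39 + (V_1 - 0)/24 + (V_1 - V_3)/680 = 0
  Node 3: (V_3 - 12)/15000 + (V_3 - 0)/110 + (V_3 - V_1)/680 = 0
Collecting terms (coefficients in siemens):
  0.06878·V_1 - 0.001471·V_3 = 0.3077
  0.01063·V_3 - 0.001471·V_1 = 0.0008
Determinant D = (0.06878)(0.01063) - (-0.001471)(-0.001471) = 0.0007288
V_1 = [(0.3077)(0.01063) - (-0.001471)(0.0008)]/D = 4.489 V
V_3 = [(0.06878)(0.0008) - (0.3077)(-0.001471)]/D = 0.6963 V
V_th = V_1 - V_3 = 4.489 - 0.6963 = 3.792 V
Step 2 — R_th: zero the source — replace V1 by a short circuit (node 2 merges into node 0) — and find the resistance seen between A (node 1) and B (node 3).
Reduce the network between node 1 (A) and node 3 (B) by series/parallel combination:
  Rp1 = R1 ‖ R2 (parallel, both between nodes 0 and 1) = 1/(1/39 + 1/24) = 14.86 Ω
  Rp2 = R3 ‖ R4 (parallel, both between nodes 0 and 3) = 1/(1/15000 + 1/110) = 109.2 Ω
  Rs1 = Rp1 + Rp2 (series, joined only at node 0) = 14.86 + 109.2 = 124.1 Ω
  Rp3 = R5 ‖ Rs1 (parallel, both between nodes 1 and 3) = 1/(1/680 + 1/124.1) = 104.9 Ω
R_th = 104.9 Ω
I_n = V_th/R_th = 3.792/104.9 = 0.03615 A, and R_n = R_th = 104.9 Ω

Final answer: I_n = 0.03615 A, R_n = 104.9 Ω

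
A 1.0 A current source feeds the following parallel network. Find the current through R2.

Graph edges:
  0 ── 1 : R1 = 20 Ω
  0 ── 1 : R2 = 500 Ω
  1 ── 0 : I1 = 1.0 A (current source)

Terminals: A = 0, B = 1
All resistors sit directly between nodes 0 and 1, so they are in parallel and share one voltage V; the full source current 1 A splits among them.
1/R_par = 1/20 + 1/500 = 0.052 S  =>  R_par = 19.23 Ω
V = I × R_par = 1 × 19.23 = 19.23 V
I_R2 = V/R2 = 19.23/500 = 0.03846 A

Final answer: 0.03846 A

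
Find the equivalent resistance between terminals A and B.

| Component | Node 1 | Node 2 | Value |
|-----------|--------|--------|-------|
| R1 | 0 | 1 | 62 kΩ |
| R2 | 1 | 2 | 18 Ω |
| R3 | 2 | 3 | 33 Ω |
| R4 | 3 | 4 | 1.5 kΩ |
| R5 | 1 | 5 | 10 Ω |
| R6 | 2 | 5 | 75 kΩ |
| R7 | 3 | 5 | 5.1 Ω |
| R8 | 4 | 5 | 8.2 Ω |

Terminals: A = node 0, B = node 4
The network is not a plain series/parallel combination. Inject a 1 A test current into terminal A (node 0) and return it from terminal B (node 4); then R_eq = V_A / (1 A).
Nodal analysis, taking node 4 as the 0 V reference.
Current source I_test pushes 1 A into node 0 and draws it out of node 4.
KCL at each unknown node (sum of currents leaving = 0; resistances in Ω):
  Node 0: (V_0 - V_1)/62000 - 1 = 0
  Node 1: (V_1 - V_0)/62000 + (V_1 - V_2)/18 + (V_1 - V_5)/10 = 0
  Node 2: (V_2 - V_1)/18 + (V_2 - V_3)/33 + (V_2 - V_5)/75000 = 0
  Node 3: (V_3 - V_2)/33 + (V_3 - 0)/1500 + (V_3 - V_5)/5.1 = 0
  Node 5: (V_5 - V_1)/10 + (V_5 - V_2)/75000 + (V_5 - V_3)/5.1 + (V_5 - 0)/8.2 = 0
Collecting terms (coefficients in siemens):
  0.00001613·V_0 - 0.00001613·V_1 = 1
  0.1556·V_1 - 0.00001613·V_0 - 0.05556·V_2 - 0.1·V_5 = 0
  0.08587·V_2 - 0.05556·V_1 - 0.0303·V_3 - 0.00001333·V_5 = 0
  0.227·V_3 - 0.0303·V_2 - 0.1961·V_5 = 0
  0.418·V_5 - 0.1·V_1 - 0.00001333·V_2 - 0.1961·V_3 = 0
Solving these 5 simultaneous equations (Gaussian elimination) gives:
  V_0 = 62020 V, V_1 = 16.63 V, V_2 = 13.9 V, V_3 = 8.895 V
  V_5 = 8.151 V
R_eq = V_0 / 1 A = 62020 Ω = 62.02 kΩ

Final answer: 62.02 kΩ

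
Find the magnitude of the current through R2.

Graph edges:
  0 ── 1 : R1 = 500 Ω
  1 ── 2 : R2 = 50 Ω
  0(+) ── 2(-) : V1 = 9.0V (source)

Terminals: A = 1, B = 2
Nodal analysis, taking node 2 as the 0 V reference.
Source V1 fixes V_0 = 9 V.
KCL at each unknown node (sum of currents leaving = 0; resistances in Ω):
  Node 1: (V_1 - 9)/500 + (V_1 - 0)/50 = 0
Collecting terms: 0.022 × V_1 = 0.018  =>  V_1 = 0.8182 V
I_R2 = (V_1 - V_2)/R2 = (0.8182 - 0)/50 = 0.01636 A
|I_R2| = 0.01636 A

Final answer: |I_R2| = 0.01636 A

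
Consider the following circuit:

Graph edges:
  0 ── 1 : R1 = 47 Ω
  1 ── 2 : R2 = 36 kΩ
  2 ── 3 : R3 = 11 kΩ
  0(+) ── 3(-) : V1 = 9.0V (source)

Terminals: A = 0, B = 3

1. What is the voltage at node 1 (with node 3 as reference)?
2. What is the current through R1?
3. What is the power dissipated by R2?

Nodal analysis, taking node 3 as the 0 V reference.
Source V1 fixes V_0 = 9 V.
KCL at each unknown node (sum of currents leaving = 0; resistances in Ω):
  Node 1: (V_1 - 9)/47 + (V_1 - V_2)/36000 = 0
  Node 2: (V_2 - V_1)/36000 + (V_2 - 0)/11000 = 0
Collecting terms (coefficients in siemens):
  0.0213·V_1 - 0.00002778·V_2 = 0.1915
  0.0001187·V_2 - 0.00002778·V_1 = 0
Determinant D = (0.0213)(0.0001187) - (-0.00002778)(-0.00002778) = 0.000002528
V_1 = [(0.1915)(0.0001187) - (-0.00002778)(0)]/D = 8.991 V
V_2 = [(0.0213)(0) - (0.1915)(-0.00002778)]/D = 2.104 V
Part 1:
  Read off the nodal solution: V_1 = 8.991 V
Part 2:
  I_R1 = (V_0 - V_1)/R1 = (9 - 8.991)/47 = 0.0001913 A
  Magnitude: I_R1 = 0.0001913 A
Part 3:
  I_R2 = (V_1 - V_2)/R2 = (8.991 - 2.104)/36000 = 0.0001913 A
  P_R2 = I_R2² × R2 = (0.0001913)² × 36000 = 0.001317 W

Final answers:
1. V_1 = 8.991 V
2. I_R1 = 0.0001913 A
3. P_R2 = 0.001317 W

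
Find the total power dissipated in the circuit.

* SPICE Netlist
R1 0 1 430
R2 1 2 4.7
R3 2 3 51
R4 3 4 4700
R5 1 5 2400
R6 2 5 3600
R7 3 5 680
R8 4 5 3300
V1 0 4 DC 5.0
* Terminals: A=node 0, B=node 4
Nodal analysis, taking node 4 as the 0 V reference.
Source V1 fixes V_0 = 5 V.
KCL at each unknown node (sum of currents leaving = 0; resistances in Ω):
  Node 1: (V_1 - 5)/430 + (V_1 - V_2)/4.7 + (V_1 - V_5)/2400 = 0
  Node 2: (V_2 - V_1)/4.7 + (V_2 - V_3)/51 + (V_2 - V_5)/3600 = 0
  Node 3: (V_3 - V_2)/51 + (V_3 - 0)/4700 + (V_3 - V_5)/680 = 0
  Node 5: (V_5 - V_1)/2400 + (V_5 - V_2)/3600 + (V_5 - V_3)/680 + (V_5 - 0)/3300 = 0
Collecting terms (coefficients in siemens):
  0.2155·V_1 - 0.2128·V_2 - 0.0004167·V_5 = 0.01163
  0.2327·V_2 - 0.2128·V_1 - 0.01961·V_3 - 0.0002778·V_5 = 0
  0.02129·V_3 - 0.01961·V_2 - 0.001471·V_5 = 0
  0.002468·V_5 - 0.0004167·V_1 - 0.0002778·V_2 - 0.001471·V_3 = 0
Solving these 4 simultaneous equations (Gaussian elimination) gives:
  V_1 = 4.159 V, V_2 = 4.151 V, V_3 = 4.071 V, V_5 = 3.595 V
Power in each resistor, P = (ΔV)²/R:
  P_R1 = (5 - 4.159)²/430 = 0.001645 W
  P_R2 = (4.159 - 4.151)²/4.7 = 0.00001391 W
  P_R3 = (4.151 - 4.071)²/51 = 0.0001251 W
  P_R4 = (4.071 - 0)²/4700 = 0.003526 W
  P_R5 = (4.159 - 3.595)²/2400 = 0.0001325 W
  P_R6 = (4.151 - 3.595)²/3600 = 0.00008584 W
  P_R7 = (4.071 - 3.595)²/680 = 0.0003332 W
  P_R8 = (0 - 3.595)²/3300 = 0.003917 W
P_total = P_R1 + P_R2 + P_R3 + P_R4 + P_R5 + P_R6 + P_R7 + P_R8 = 0.009778 W

Final answer: 0.009778 W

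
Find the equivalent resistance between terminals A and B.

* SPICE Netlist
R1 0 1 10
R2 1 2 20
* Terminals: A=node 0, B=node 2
Reduce the network between node 0 (A) and node 2 (B) by series/parallel combination:
  Rs1 = R1 + R2 (series, joined only at node 1) = 10 + 20 = 30 Ω
R_eq = 30 Ω

Final answer: 30 Ω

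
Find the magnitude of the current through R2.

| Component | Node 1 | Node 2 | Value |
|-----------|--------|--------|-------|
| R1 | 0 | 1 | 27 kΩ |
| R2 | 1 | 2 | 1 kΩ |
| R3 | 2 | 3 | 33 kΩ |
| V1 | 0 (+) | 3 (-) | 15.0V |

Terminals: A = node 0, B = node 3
Nodal analysis, taking node 3 as the 0 V reference.
Source V1 fixes V_0 = 15 V.
KCL at each unknown node (sum of currents leaving = 0; resistances in Ω):
  Node 1: (V_1 - 15)/27000 + (V_1 - V_2)/1000 = 0
  Node 2: (V_2 - V_1)/1000 + (V_2 - 0)/33000 = 0
Collecting terms (coefficients in siemens):
  0.001037·V_1 - 0.001·V_2 = 0.0005556
  0.00103·V_2 - 0.001·V_1 = 0
Determinant D = (0.001037)(0.00103) - (-0.001)(-0.001) = 0.00000006846
V_1 = [(0.0005556)(0.00103) - (-0.001)(0)]/D = 8.361 V
V_2 = [(0.001037)(0) - (0.0005556)(-0.001)]/D = 8.115 V
I_R2 = (V_1 - V_2)/R2 = (8.361 - 8.115)/1000 = 0.0002459 A
|I_R2| = 0.0002459 A

Final answer: |I_R2| = 0.0002459 A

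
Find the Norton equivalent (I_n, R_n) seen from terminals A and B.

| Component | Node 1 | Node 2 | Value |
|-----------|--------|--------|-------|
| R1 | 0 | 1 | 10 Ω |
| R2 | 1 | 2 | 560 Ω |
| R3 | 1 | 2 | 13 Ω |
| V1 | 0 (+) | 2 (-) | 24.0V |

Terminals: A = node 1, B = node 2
Find the Thévenin equivalent first; then I_n = V_th/R_th and R_n = R_th.
Step 1 — V_th is the open-circuit voltage V_A - V_B (nothing connected across the terminals).
Nodal analysis, taking node 2 as the 0 V reference.
Source V1 fixes V_0 = 24 V.
KCL at each unknown node (sum of currents leaving = 0; resistances in Ω):
  Node 1: (V_1 - 24)/10 + (V_1 - 0)/560 + (V_1 - 0)/13 = 0
Collecting terms: 0.1787 × V_1 = 2.4  =>  V_1 = 13.43 V
V_th = V_1 - V_2 = 13.43 - 0 = 13.43 V
Step 2 — R_th: zero the source — replace V1 by a short circuit (node 2 merges into node 0) — and find the resistance seen between A (node 1) and B (node 0).
Reduce the network between node 1 (A) and node 0 (B) by series/parallel combination:
  Rp1 = R1 ‖ R2 ‖ R3 (parallel, all between nodes 0 and 1) = 1/(1/10 + 1/560 + 1/13) = 5.596 Ω
R_th = 5.596 Ω
I_n = V_th/R_th = 13.43/5.596 = 2.4 A, and R_n = R_th = 5.596 Ω

Final answer: I_n = 2.4 A, R_n = 5.596 Ω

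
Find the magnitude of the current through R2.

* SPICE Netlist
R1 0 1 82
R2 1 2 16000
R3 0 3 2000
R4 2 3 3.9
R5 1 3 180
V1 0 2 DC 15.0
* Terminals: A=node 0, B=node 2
Nodal analysis, taking node 2 as the 0 V reference.
Source V1 fixes V_0 = 15 V.
KCL at each unknown node (sum of currents leaving = 0; resistances in Ω):
  Node 1: (V_1 - 15)/82 + (V_1 - 0)/16000 + (V_1 - V_3)/180 = 0
  Node 3: (V_3 - 15)/2000 + (V_3 - 0)/3.9 + (V_3 - V_1)/180 = 0
Collecting terms (coefficients in siemens):
  0.01781·V_1 - 0.005556·V_3 = 0.1829
  0.2625·V_3 - 0.005556·V_1 = 0.0075
Determinant D = (0.01781)(0.2625) - (-0.005556)(-0.005556) = 0.004644
V_1 = [(0.1829)(0.2625) - (-0.005556)(0.0075)]/D = 10.35 V
V_3 = [(0.01781)(0.0075) - (0.1829)(-0.005556)]/D = 0.2476 V
I_R2 = (V_1 - V_2)/R2 = (10.35 - 0)/16000 = 0.0006466 A
|I_R2| = 0.0006466 A

Final answer: |I_R2| = 0.0006466 A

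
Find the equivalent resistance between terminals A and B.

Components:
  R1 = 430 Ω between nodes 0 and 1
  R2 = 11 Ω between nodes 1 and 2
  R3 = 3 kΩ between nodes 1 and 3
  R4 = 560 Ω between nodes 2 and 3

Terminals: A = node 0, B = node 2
Reduce the network between node 0 (A) and node 2 (B) by series/parallel combination:
  Rs1 = R3 + R4 (series, joined only at node 3) = 3000 + 560 = 3560 Ω
  Rp1 = R2 ‖ Rs1 (parallel, both between nodes 1 and 2) = 1/(1/11 + 1/3560) = 10.97 Ω
  Rs2 = R1 + Rp1 (series, joined only at node 1) = 430 + 10.97 = 441 Ω
R_eq = 441 Ω

Final answer: 441 Ω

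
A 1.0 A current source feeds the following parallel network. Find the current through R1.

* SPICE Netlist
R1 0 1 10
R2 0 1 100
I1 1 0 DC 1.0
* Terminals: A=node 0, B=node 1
All resistors sit directly between nodes 0 and 1, so they are in parallel and share one voltage V; the full source current 1 A splits among them.
1/R_par = 1/10 + 1/100 = 0.11 S  =>  R_par = 9.091 Ω
V = I × R_par = 1 × 9.091 = 9.091 V
I_R1 = V/R1 = 9.091/10 = 0.9091 A

Final answer: 0.9091 A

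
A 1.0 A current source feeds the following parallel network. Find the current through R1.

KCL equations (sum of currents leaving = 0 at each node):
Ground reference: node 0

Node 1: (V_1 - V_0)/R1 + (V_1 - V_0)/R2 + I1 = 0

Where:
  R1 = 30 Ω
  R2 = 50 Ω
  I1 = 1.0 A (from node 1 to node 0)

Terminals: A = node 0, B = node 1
All resistors sit directly between nodes 0 and 1, so they are in parallel and share one voltage V; the full source current 1 A splits among them.
1/R_par = 1/30 + 1/50 = 0.05333 S  =>  R_par = 18.75 Ω
V = I × R_par = 1 × 18.75 = 18.75 V
I_R1 = V/R1 = 18.75/30 = 0.625 A

Final answer: 0.625 A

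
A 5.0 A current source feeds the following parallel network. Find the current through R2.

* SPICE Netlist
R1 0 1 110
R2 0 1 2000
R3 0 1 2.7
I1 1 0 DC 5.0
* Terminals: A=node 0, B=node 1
All resistors sit directly between nodes 0 and 1, so they are in parallel and share one voltage V; the full source current 5 A splits among them.
1/R_par = 1/110 + 1/2000 + 1/2.7 = 0.38 S  =>  R_par = 2.632 Ω
V = I × R_par = 5 × 2.632 = 13.16 V
I_R2 = V/R2 = 13.16/2000 = 0.00658 A

Final answer: 0.00658 A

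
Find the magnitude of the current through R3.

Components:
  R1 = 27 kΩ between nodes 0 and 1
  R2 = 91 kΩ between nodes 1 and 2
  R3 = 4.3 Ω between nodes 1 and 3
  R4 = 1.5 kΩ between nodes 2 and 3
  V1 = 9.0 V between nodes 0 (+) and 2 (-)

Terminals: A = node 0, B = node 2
Nodal analysis, taking node 2 as the 0 V reference.
Source V1 fixes V_0 = 9 V.
KCL at each unknown node (sum of currents leaving = 0; resistances in Ω):
  Node 1: (V_1 - 9)/27000 + (V_1 - 0)/91000 + (V_1 - V_3)/4.3 = 0
  Node 3: (V_3 - V_1)/4.3 + (V_3 - 0)/1500 = 0
Collecting terms (coefficients in siemens):
  0.2326·V_1 - 0.2326·V_3 = 0.0003333
  0.2332·V_3 - 0.2326·V_1 = 0
Determinant D = (0.2326)(0.2332) - (-0.2326)(-0.2326) = 0.0001662
V_1 = [(0.0003333)(0.2332) - (-0.2326)(0)]/D = 0.4676 V
V_3 = [(0.2326)(0) - (0.0003333)(-0.2326)]/D = 0.4663 V
I_R3 = (V_1 - V_3)/R3 = (0.4676 - 0.4663)/4.3 = 0.0003109 A
|I_R3| = 0.0003109 A

Final answer: |I_R3| = 0.0003109 A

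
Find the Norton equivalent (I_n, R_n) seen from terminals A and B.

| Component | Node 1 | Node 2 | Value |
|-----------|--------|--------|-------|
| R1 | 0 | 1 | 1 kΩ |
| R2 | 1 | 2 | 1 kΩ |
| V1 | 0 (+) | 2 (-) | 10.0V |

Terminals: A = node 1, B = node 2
Find the Thévenin equivalent first; then I_n = V_th/R_th and R_n = R_th.
Step 1 — V_th is the open-circuit voltage V_A - V_B (nothing connected across the terminals).
Nodal analysis, taking node 2 as the 0 V reference.
Source V1 fixes V_0 = 10 V.
KCL at each unknown node (sum of currents leaving = 0; resistances in Ω):
  Node 1: (V_1 - 10)/1000 + (V_1 - 0)/1000 = 0
Collecting terms: 0.002 × V_1 = 0.01  =>  V_1 = 5 V
V_th = V_1 - V_2 = 5 - 0 = 5 V
Step 2 — R_th: zero the source — replace V1 by a short circuit (node 2 merges into node 0) — and find the resistance seen between A (node 1) and B (node 0).
Reduce the network between node 1 (A) and node 0 (B) by series/parallel combination:
  Rp1 = R1 ‖ R2 (parallel, both between nodes 0 and 1) = 1/(1/1000 + 1/1000) = 500 Ω
R_th = 500 Ω
I_n = V_th/R_th = 5/500 = 0.01 A, and R_n = R_th = 500 Ω

Final answer: I_n = 0.01 A, R_n = 500 Ω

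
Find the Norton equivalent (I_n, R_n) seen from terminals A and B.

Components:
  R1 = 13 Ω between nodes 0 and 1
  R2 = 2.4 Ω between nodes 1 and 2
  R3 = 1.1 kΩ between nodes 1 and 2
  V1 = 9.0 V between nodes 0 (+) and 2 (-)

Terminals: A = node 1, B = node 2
Find the Thévenin equivalent first; then I_n = V_th/R_th and R_n = R_th.
Step 1 — V_th is the open-circuit voltage V_A - V_B (nothing connected across the terminals).
Nodal analysis, taking node 2 as the 0 V reference.
Source V1 fixes V_0 = 9 V.
KCL at each unknown node (sum of currents leaving = 0; resistances in Ω):
  Node 1: (V_1 - 9)/13 + (V_1 - 0)/2.4 + (V_1 - 0)/1100 = 0
Collecting terms: 0.4945 × V_1 = 0.6923  =>  V_1 = 1.4 V
V_th = V_1 - V_2 = 1.4 - 0 = 1.4 V
Step 2 — R_th: zero the source — replace V1 by a short circuit (node 2 merges into node 0) — and find the resistance seen between A (node 1) and B (node 0).
Reduce the network between node 1 (A) and node 0 (B) by series/parallel combination:
  Rp1 = R1 ‖ R2 ‖ R3 (parallel, all between nodes 0 and 1) = 1/(1/13 + 1/2.4 + 1/1100) = 2.022 Ω
R_th = 2.022 Ω
I_n = V_th/R_th = 1.4/2.022 = 0.6923 A, and R_n = R_th = 2.022 Ω

Final answer: I_n = 0.6923 A, R_n = 2.022 Ω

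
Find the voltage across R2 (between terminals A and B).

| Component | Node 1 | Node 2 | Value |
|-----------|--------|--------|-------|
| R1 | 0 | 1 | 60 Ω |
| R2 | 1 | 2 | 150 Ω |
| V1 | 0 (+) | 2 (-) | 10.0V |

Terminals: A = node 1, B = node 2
R1 and R2 are in series across V1 (node 0 → node 1 → node 2), and the output A–B is taken across R2, so this is a voltage divider.
Series current: I = V1/(R1 + R2) = 10/(60 + 150) = 10/210 = 0.04762 A
V_R2 = I × R2 = V1 × R2/(R1 + R2) = 10 × 150/210 = 7.143 V

Final answer: 7.143 V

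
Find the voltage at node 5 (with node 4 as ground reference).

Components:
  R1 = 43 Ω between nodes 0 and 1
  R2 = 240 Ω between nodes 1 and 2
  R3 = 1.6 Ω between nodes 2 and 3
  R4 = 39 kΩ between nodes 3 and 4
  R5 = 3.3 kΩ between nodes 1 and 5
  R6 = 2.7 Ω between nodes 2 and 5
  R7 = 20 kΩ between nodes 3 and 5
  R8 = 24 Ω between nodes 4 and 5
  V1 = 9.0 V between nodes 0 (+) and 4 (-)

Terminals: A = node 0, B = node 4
Nodal analysis, taking node 4 as the 0 V reference.
Source V1 fixes V_0 = 9 V.
KCL at each unknown node (sum of currents leaving = 0; resistances in Ω):
  Node 1: (V_1 - 9)/43 + (V_1 - V_2)/240 + (V_1 - V_5)/3300 = 0
  Node 2: (V_2 - V_1)/240 + (V_2 - V_3)/1.6 + (V_2 - V_5)/2.7 = 0
  Node 3: (V_3 - V_2)/1.6 + (V_3 - 0)/39000 + (V_3 - V_5)/20000 = 0
  Node 5: (V_5 - V_1)/3300 + (V_5 - V_2)/2.7 + (V_5 - V_3)/20000 + (V_5 - 0)/24 = 0
Collecting terms (coefficients in siemens):
  0.02773·V_1 - 0.004167·V_2 - 0.000303·V_5 = 0.2093
  0.9995·V_2 - 0.004167·V_1 - 0.625·V_3 - 0.3704·V_5 = 0
  0.6251·V_3 - 0.625·V_2 - 0.00005·V_5 = 0
  0.4124·V_5 - 0.000303·V_1 - 0.3704·V_2 - 0.00005·V_3 = 0
Solving these 4 simultaneous equations (Gaussian elimination) gives:
  V_1 = 7.679 V, V_2 = 0.8137 V, V_3 = 0.8137 V, V_5 = 0.7366 V
The requested potential is V_5 = 0.7366 V.

Final answer: V_5 = 0.7366 V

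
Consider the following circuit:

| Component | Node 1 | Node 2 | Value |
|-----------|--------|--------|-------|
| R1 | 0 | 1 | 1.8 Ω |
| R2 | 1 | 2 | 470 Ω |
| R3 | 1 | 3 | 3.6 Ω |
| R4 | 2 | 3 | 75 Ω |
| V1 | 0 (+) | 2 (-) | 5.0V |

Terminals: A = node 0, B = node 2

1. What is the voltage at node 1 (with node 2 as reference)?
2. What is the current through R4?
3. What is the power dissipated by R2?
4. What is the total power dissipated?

Nodal analysis, taking node 2 as the 0 V reference.
Source V1 fixes V_0 = 5 V.
KCL at each unknown node (sum of currents leaving = 0; resistances in Ω):
  Node 1: (V_1 - 5)/1.8 + (V_1 - 0)/470 + (V_1 - V_3)/3.6 = 0
  Node 3: (V_3 - V_1)/3.6 + (V_3 - 0)/75 = 0
Collecting terms (coefficients in siemens):
  0.8355·V_1 - 0.2778·V_3 = 2.778
  0.2911·V_3 - 0.2778·V_1 = 0
Determinant D = (0.8355)(0.2911) - (-0.2778)(-0.2778) = 0.1661
V_1 = [(2.778)(0.2911) - (-0.2778)(0)]/D = 4.87 V
V_3 = [(0.8355)(0) - (2.778)(-0.2778)]/D = 4.647 V
Part 1:
  Read off the nodal solution: V_1 = 4.87 V
Part 2:
  I_R4 = (V_2 - V_3)/R4 = (0 - 4.647)/75 = -0.06196 A
  Magnitude: I_R4 = 0.06196 A
Part 3:
  I_R2 = (V_1 - V_2)/R2 = (4.87 - 0)/470 = 0.01036 A
  P_R2 = I_R2² × R2 = (0.01036)² × 470 = 0.05046 W
Part 4:
  Power in each resistor, P = (ΔV)²/R:
    P_R1 = (5 - 4.87)²/1.8 = 0.009414 W
    P_R2 = (4.87 - 0)²/470 = 0.05046 W
    P_R3 = (4.87 - 4.647)²/3.6 = 0.01382 W
    P_R4 = (0 - 4.647)²/75 = 0.2879 W
  P_total = P_R1 + P_R2 + P_R3 + P_R4 = 0.3616 W

Final answers:
1. V_1 = 4.87 V
2. I_R4 = 0.06196 A
3. P_R2 = 0.05046 W
4. P_total = 0.3616 W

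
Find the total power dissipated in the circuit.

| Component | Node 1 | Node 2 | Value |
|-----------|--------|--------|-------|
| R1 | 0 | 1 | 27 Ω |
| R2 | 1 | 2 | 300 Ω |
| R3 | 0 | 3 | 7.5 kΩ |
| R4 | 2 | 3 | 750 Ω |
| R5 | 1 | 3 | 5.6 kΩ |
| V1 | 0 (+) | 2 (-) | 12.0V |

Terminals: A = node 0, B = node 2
Nodal analysis, taking node 2 as the 0 V reference.
Source V1 fixes V_0 = 12 V.
KCL at each unknown node (sum of currents leaving = 0; resistances in Ω):
  Node 1: (V_1 - 12)/27 + (V_1 - 0)/300 + (V_1 - V_3)/5600 = 0
  Node 3: (V_3 - 12)/7500 + (V_3 - 0)/750 + (V_3 - V_1)/5600 = 0
Collecting terms (coefficients in siemens):
  0.04055·V_1 - 0.0001786·V_3 = 0.4444
  0.001645·V_3 - 0.0001786·V_1 = 0.0016
Determinant D = (0.04055)(0.001645) - (-0.0001786)(-0.0001786) = 0.00006668
V_1 = [(0.4444)(0.001645) - (-0.0001786)(0.0016)]/D = 10.97 V
V_3 = [(0.04055)(0.0016) - (0.4444)(-0.0001786)]/D = 2.163 V
Power in each resistor, P = (ΔV)²/R:
  P_R1 = (12 - 10.97)²/27 = 0.03928 W
  P_R2 = (10.97 - 0)²/300 = 0.4012 W
  P_R3 = (12 - 2.163)²/7500 = 0.0129 W
  P_R4 = (0 - 2.163)²/750 = 0.006239 W
  P_R5 = (10.97 - 2.163)²/5600 = 0.01385 W
P_total = P_R1 + P_R2 + P_R3 + P_R4 + P_R5 = 0.4734 W

Final answer: 0.4734 W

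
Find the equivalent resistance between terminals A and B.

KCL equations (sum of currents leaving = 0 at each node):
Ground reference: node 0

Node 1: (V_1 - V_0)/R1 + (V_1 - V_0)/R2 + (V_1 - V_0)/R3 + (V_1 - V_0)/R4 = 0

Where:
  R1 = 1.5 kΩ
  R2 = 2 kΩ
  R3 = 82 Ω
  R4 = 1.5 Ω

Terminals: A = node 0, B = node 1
Reduce the network between node 0 (A) and node 1 (B) by series/parallel combination:
  Rp1 = R1 ‖ R2 ‖ R3 ‖ R4 (parallel, all between nodes 0 and 1) = 1/(1/1500 + 1/2000 + 1/82 + 1/1.5) = 1.471 Ω
R_eq = 1.471 Ω

Final answer: 1.471 Ω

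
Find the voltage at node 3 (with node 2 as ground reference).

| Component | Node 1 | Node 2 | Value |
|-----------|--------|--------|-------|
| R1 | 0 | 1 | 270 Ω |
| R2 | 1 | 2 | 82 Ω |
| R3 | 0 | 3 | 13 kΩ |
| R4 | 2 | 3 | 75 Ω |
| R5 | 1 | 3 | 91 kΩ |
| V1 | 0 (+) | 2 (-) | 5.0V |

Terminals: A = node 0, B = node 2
Nodal analysis, taking node 2 as the 0 V reference.
Source V1 fixes V_0 = 5 V.
KCL at each unknown node (sum of currents leaving = 0; resistances in Ω):
  Node 1: (V_1 - 5)/270 + (V_1 - 0)/82 + (V_1 - V_3)/91000 = 0
  Node 3: (V_3 - 5)/13000 + (V_3 - 0)/75 + (V_3 - V_1)/91000 = 0
Collecting terms (coefficients in siemens):
  0.01591·V_1 - 0.00001099·V_3 = 0.01852
  0.01342·V_3 - 0.00001099·V_1 = 0.0003846
Determinant D = (0.01591)(0.01342) - (-0.00001099)(-0.00001099) = 0.0002135
V_1 = [(0.01852)(0.01342) - (-0.00001099)(0.0003846)]/D = 1.164 V
V_3 = [(0.01591)(0.0003846) - (0.01852)(-0.00001099)]/D = 0.02961 V
The requested potential is V_3 = 0.02961 V.

Final answer: V_3 = 0.02961 V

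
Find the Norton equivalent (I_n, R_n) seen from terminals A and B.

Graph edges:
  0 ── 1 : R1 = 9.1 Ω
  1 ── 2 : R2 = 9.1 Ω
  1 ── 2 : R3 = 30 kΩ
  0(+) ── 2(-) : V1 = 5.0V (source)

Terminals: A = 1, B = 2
Find the Thévenin equivalent first; then I_n = V_th/R_th and R_n = R_th.
Step 1 — V_th is the open-circuit voltage V_A - V_B (nothing connected across the terminals).
Nodal analysis, taking node 2 as the 0 V reference.
Source V1 fixes V_0 = 5 V.
KCL at each unknown node (sum of currents leaving = 0; resistances in Ω):
  Node 1: (V_1 - 5)/9.1 + (V_1 - 0)/9.1 + (V_1 - 0)/30000 = 0
Collecting terms: 0.2198 × V_1 = 0.5495  =>  V_1 = 2.5 V
V_th = V_1 - V_2 = 2.5 - 0 = 2.5 V
Step 2 — R_th: zero the source — replace V1 by a short circuit (node 2 merges into node 0) — and find the resistance seen between A (node 1) and B (node 0).
Reduce the network between node 1 (A) and node 0 (B) by series/parallel combination:
  Rp1 = R1 ‖ R2 ‖ R3 (parallel, all between nodes 0 and 1) = 1/(1/9.1 + 1/9.1 + 1/30000) = 4.549 Ω
R_th = 4.549 Ω
I_n = V_th/R_th = 2.5/4.549 = 0.5495 A, and R_n = R_th = 4.549 Ω

Final answer: I_n = 0.5495 A, R_n = 4.549 Ω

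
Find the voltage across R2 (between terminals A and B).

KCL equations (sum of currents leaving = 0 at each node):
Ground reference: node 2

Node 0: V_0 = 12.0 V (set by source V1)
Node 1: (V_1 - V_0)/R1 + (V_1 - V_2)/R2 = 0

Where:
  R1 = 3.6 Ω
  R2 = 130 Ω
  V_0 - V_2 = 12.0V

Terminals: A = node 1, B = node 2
R1 and R2 are in series across V1 (node 0 → node 1 → node 2), and the output A–B is taken across R2, so this is a voltage divider.
Series current: I = V1/(R1 + R2) = 12/(3.6 + 130) = 12/133.6 = 0.08982 A
V_R2 = I × R2 = V1 × R2/(R1 + R2) = 12 × 130/133.6 = 11.68 V

Final answer: 11.68 V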